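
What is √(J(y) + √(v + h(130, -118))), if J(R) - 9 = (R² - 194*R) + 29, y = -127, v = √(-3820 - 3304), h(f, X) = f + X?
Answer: √(40805 + √2*√(6 + I*√1781)) ≈ 202.02 + 0.015*I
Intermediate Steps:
h(f, X) = X + f
v = 2*I*√1781 (v = √(-7124) = 2*I*√1781 ≈ 84.404*I)
J(R) = 38 + R² - 194*R (J(R) = 9 + ((R² - 194*R) + 29) = 9 + (29 + R² - 194*R) = 38 + R² - 194*R)
√(J(y) + √(v + h(130, -118))) = √((38 + (-127)² - 194*(-127)) + √(2*I*√1781 + (-118 + 130))) = √((38 + 16129 + 24638) + √(2*I*√1781 + 12)) = √(40805 + √(12 + 2*I*√1781))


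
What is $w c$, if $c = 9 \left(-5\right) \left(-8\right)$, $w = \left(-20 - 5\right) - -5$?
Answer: $-7200$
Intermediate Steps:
$w = -20$ ($w = -25 + 5 = -20$)
$c = 360$ ($c = \left(-45\right) \left(-8\right) = 360$)
$w c = \left(-20\right) 360 = -7200$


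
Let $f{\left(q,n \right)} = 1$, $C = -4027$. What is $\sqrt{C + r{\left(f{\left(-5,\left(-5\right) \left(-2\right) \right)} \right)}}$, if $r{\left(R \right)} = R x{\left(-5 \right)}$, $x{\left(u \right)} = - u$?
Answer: $i \sqrt{4022} \approx 63.419 i$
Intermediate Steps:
$r{\left(R \right)} = 5 R$ ($r{\left(R \right)} = R \left(\left(-1\right) \left(-5\right)\right) = R 5 = 5 R$)
$\sqrt{C + r{\left(f{\left(-5,\left(-5\right) \left(-2\right) \right)} \right)}} = \sqrt{-4027 + 5 \cdot 1} = \sqrt{-4027 + 5} = \sqrt{-4022} = i \sqrt{4022}$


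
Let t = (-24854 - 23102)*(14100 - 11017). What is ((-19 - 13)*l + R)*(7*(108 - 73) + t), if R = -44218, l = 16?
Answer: 6613245647190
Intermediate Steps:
t = -147848348 (t = -47956*3083 = -147848348)
((-19 - 13)*l + R)*(7*(108 - 73) + t) = ((-19 - 13)*16 - 44218)*(7*(108 - 73) - 147848348) = (-32*16 - 44218)*(7*35 - 147848348) = (-512 - 44218)*(245 - 147848348) = -44730*(-147848103) = 6613245647190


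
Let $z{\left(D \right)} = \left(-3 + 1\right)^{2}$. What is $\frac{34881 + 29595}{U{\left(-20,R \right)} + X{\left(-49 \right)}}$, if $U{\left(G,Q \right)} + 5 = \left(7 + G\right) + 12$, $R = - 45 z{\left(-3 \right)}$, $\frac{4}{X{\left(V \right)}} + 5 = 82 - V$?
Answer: $- \frac{1015497}{94} \approx -10803.0$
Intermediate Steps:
$X{\left(V \right)} = \frac{4}{77 - V}$ ($X{\left(V \right)} = \frac{4}{-5 - \left(-82 + V\right)} = \frac{4}{77 - V}$)
$z{\left(D \right)} = 4$ ($z{\left(D \right)} = \left(-2\right)^{2} = 4$)
$R = -180$ ($R = \left(-45\right) 4 = -180$)
$U{\left(G,Q \right)} = 14 + G$ ($U{\left(G,Q \right)} = -5 + \left(\left(7 + G\right) + 12\right) = -5 + \left(19 + G\right) = 14 + G$)
$\frac{34881 + 29595}{U{\left(-20,R \right)} + X{\left(-49 \right)}} = \frac{34881 + 29595}{\left(14 - 20\right) - \frac{4}{-77 - 49}} = \frac{64476}{-6 - \frac{4}{-126}} = \frac{64476}{-6 - - \frac{2}{63}} = \frac{64476}{-6 + \frac{2}{63}} = \frac{64476}{- \frac{376}{63}} = 64476 \left(- \frac{63}{376}\right) = - \frac{1015497}{94}$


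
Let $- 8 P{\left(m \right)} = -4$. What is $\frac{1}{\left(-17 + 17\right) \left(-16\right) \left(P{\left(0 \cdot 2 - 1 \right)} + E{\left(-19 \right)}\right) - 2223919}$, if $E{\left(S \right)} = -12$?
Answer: $- \frac{1}{2223919} \approx -4.4966 \cdot 10^{-7}$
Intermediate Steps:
$P{\left(m \right)} = \frac{1}{2}$ ($P{\left(m \right)} = \left(- \frac{1}{8}\right) \left(-4\right) = \frac{1}{2}$)
$\frac{1}{\left(-17 + 17\right) \left(-16\right) \left(P{\left(0 \cdot 2 - 1 \right)} + E{\left(-19 \right)}\right) - 2223919} = \frac{1}{\left(-17 + 17\right) \left(-16\right) \left(\frac{1}{2} - 12\right) - 2223919} = \frac{1}{0 \left(-16\right) \left(- \frac{23}{2}\right) - 2223919} = \frac{1}{0 \left(- \frac{23}{2}\right) - 2223919} = \frac{1}{0 - 2223919} = \frac{1}{-2223919} = - \frac{1}{2223919}$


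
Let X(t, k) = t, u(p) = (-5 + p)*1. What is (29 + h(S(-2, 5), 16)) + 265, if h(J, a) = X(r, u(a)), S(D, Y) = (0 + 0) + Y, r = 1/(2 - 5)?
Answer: 881/3 ≈ 293.67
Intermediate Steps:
r = -1/3 (r = 1/(-3) = -1/3 ≈ -0.33333)
u(p) = -5 + p
S(D, Y) = Y (S(D, Y) = 0 + Y = Y)
h(J, a) = -1/3
(29 + h(S(-2, 5), 16)) + 265 = (29 - 1/3) + 265 = 86/3 + 265 = 881/3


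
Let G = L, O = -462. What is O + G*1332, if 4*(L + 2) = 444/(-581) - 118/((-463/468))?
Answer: 9774994098/269003 ≈ 36338.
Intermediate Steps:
L = 7431887/269003 (L = -2 + (444/(-581) - 118/((-463/468)))/4 = -2 + (444*(-1/581) - 118/((-463*1/468)))/4 = -2 + (-444/581 - 118/(-463/468))/4 = -2 + (-444/581 - 118*(-468/463))/4 = -2 + (-444/581 + 55224/463)/4 = -2 + (¼)*(31879572/269003) = -2 + 7969893/269003 = 7431887/269003 ≈ 27.628)
G = 7431887/269003 ≈ 27.628
O + G*1332 = -462 + (7431887/269003)*1332 = -462 + 9899273484/269003 = 9774994098/269003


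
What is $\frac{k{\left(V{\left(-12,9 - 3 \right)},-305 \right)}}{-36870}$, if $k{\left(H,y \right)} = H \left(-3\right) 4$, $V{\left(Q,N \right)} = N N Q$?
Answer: $- \frac{864}{6145} \approx -0.1406$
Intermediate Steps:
$V{\left(Q,N \right)} = Q N^{2}$ ($V{\left(Q,N \right)} = N^{2} Q = Q N^{2}$)
$k{\left(H,y \right)} = - 12 H$ ($k{\left(H,y \right)} = - 3 H 4 = - 12 H$)
$\frac{k{\left(V{\left(-12,9 - 3 \right)},-305 \right)}}{-36870} = \frac{\left(-12\right) \left(- 12 \left(9 - 3\right)^{2}\right)}{-36870} = - 12 \left(- 12 \cdot 6^{2}\right) \left(- \frac{1}{36870}\right) = - 12 \left(\left(-12\right) 36\right) \left(- \frac{1}{36870}\right) = \left(-12\right) \left(-432\right) \left(- \frac{1}{36870}\right) = 5184 \left(- \frac{1}{36870}\right) = - \frac{864}{6145}$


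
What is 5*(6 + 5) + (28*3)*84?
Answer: 7111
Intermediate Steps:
5*(6 + 5) + (28*3)*84 = 5*11 + 84*84 = 55 + 7056 = 7111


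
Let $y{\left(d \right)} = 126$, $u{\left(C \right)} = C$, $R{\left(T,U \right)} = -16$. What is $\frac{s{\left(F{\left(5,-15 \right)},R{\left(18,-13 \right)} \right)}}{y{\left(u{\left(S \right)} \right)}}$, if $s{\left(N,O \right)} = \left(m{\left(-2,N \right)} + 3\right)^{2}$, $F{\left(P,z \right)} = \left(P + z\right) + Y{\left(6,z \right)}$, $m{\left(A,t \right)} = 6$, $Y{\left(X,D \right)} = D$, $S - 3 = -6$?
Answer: $\frac{9}{14} \approx 0.64286$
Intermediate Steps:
$S = -3$ ($S = 3 - 6 = -3$)
$F{\left(P,z \right)} = P + 2 z$ ($F{\left(P,z \right)} = \left(P + z\right) + z = P + 2 z$)
$s{\left(N,O \right)} = 81$ ($s{\left(N,O \right)} = \left(6 + 3\right)^{2} = 9^{2} = 81$)
$\frac{s{\left(F{\left(5,-15 \right)},R{\left(18,-13 \right)} \right)}}{y{\left(u{\left(S \right)} \right)}} = \frac{81}{126} = 81 \cdot \frac{1}{126} = \frac{9}{14}$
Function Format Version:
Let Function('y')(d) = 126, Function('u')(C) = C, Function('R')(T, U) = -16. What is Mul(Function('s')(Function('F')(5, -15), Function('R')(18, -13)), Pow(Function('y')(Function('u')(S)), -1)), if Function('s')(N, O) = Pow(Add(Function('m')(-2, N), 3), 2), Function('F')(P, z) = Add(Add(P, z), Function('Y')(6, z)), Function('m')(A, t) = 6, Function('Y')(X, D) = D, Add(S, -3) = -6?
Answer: Rational(9, 14) ≈ 0.64286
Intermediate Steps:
S = -3 (S = Add(3, -6) = -3)
Function('F')(P, z) = Add(P, Mul(2, z)) (Function('F')(P, z) = Add(Add(P, z), z) = Add(P, Mul(2, z)))
Function('s')(N, O) = 81 (Function('s')(N, O) = Pow(Add(6, 3), 2) = Pow(9, 2) = 81)
Mul(Function('s')(Function('F')(5, -15), Function('R')(18, -13)), Pow(Function('y')(Function('u')(S)), -1)) = Mul(81, Pow(126, -1)) = Mul(81, Rational(1, 126)) = Rational(9, 14)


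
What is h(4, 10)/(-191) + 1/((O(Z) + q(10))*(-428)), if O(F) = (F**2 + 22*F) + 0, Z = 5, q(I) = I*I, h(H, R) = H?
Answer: -402511/19210780 ≈ -0.020952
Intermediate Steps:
q(I) = I**2
O(F) = F**2 + 22*F
h(4, 10)/(-191) + 1/((O(Z) + q(10))*(-428)) = 4/(-191) + 1/((5*(22 + 5) + 10**2)*(-428)) = 4*(-1/191) - 1/428/(5*27 + 100) = -4/191 - 1/428/(135 + 100) = -4/191 - 1/428/235 = -4/191 + (1/235)*(-1/428) = -4/191 - 1/100580 = -402511/19210780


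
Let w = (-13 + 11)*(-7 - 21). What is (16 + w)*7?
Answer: 504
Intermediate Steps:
w = 56 (w = -2*(-28) = 56)
(16 + w)*7 = (16 + 56)*7 = 72*7 = 504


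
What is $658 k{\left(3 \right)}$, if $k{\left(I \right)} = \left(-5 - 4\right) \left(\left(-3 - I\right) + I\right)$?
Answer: $17766$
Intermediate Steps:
$k{\left(I \right)} = 27$ ($k{\left(I \right)} = \left(-9\right) \left(-3\right) = 27$)
$658 k{\left(3 \right)} = 658 \cdot 27 = 17766$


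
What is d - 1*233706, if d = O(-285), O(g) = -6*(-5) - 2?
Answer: -233678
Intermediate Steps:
O(g) = 28 (O(g) = 30 - 2 = 28)
d = 28
d - 1*233706 = 28 - 1*233706 = 28 - 233706 = -233678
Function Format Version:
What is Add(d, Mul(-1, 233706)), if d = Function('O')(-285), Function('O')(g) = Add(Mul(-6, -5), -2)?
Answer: -233678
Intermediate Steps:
Function('O')(g) = 28 (Function('O')(g) = Add(30, -2) = 28)
d = 28
Add(d, Mul(-1, 233706)) = Add(28, Mul(-1, 233706)) = Add(28, -233706) = -233678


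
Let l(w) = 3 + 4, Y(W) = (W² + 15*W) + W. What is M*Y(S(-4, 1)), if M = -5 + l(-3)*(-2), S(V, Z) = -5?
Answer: 1045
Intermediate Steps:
Y(W) = W² + 16*W
l(w) = 7
M = -19 (M = -5 + 7*(-2) = -5 - 14 = -19)
M*Y(S(-4, 1)) = -(-95)*(16 - 5) = -(-95)*11 = -19*(-55) = 1045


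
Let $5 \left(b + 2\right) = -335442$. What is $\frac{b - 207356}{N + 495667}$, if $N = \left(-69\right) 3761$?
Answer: $- \frac{686116}{590395} \approx -1.1621$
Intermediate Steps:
$b = - \frac{335452}{5}$ ($b = -2 + \frac{1}{5} \left(-335442\right) = -2 - \frac{335442}{5} = - \frac{335452}{5} \approx -67090.0$)
$N = -259509$
$\frac{b - 207356}{N + 495667} = \frac{- \frac{335452}{5} - 207356}{-259509 + 495667} = - \frac{1372232}{5 \cdot 236158} = \left(- \frac{1372232}{5}\right) \frac{1}{236158} = - \frac{686116}{590395}$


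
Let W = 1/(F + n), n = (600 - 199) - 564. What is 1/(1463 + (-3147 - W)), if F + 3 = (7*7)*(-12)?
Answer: -754/1269735 ≈ -0.00059382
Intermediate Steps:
F = -591 (F = -3 + (7*7)*(-12) = -3 + 49*(-12) = -3 - 588 = -591)
n = -163 (n = 401 - 564 = -163)
W = -1/754 (W = 1/(-591 - 163) = 1/(-754) = -1/754 ≈ -0.0013263)
1/(1463 + (-3147 - W)) = 1/(1463 + (-3147 - 1*(-1/754))) = 1/(1463 + (-3147 + 1/754)) = 1/(1463 - 2372837/754) = 1/(-1269735/754) = -754/1269735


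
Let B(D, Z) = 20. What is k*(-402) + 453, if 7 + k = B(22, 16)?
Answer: -4773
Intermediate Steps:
k = 13 (k = -7 + 20 = 13)
k*(-402) + 453 = 13*(-402) + 453 = -5226 + 453 = -4773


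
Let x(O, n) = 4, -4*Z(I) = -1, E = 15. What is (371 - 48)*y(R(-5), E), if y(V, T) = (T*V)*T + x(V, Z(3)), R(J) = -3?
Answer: -216733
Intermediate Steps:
Z(I) = 1/4 (Z(I) = -1/4*(-1) = 1/4)
y(V, T) = 4 + V*T**2 (y(V, T) = (T*V)*T + 4 = V*T**2 + 4 = 4 + V*T**2)
(371 - 48)*y(R(-5), E) = (371 - 48)*(4 - 3*15**2) = 323*(4 - 3*225) = 323*(4 - 675) = 323*(-671) = -216733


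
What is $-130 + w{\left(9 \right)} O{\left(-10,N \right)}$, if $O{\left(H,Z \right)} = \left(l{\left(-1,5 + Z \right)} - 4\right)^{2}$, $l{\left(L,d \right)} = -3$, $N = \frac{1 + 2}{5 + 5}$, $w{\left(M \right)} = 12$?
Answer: $458$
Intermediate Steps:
$N = \frac{3}{10} \approx 0.3$
$O{\left(H,Z \right)} = 49$ ($O{\left(H,Z \right)} = \left(-3 - 4\right)^{2} = \left(-7\right)^{2} = 49$)
$-130 + w{\left(9 \right)} O{\left(-10,N \right)} = -130 + 12 \cdot 49 = -130 + 588 = 458$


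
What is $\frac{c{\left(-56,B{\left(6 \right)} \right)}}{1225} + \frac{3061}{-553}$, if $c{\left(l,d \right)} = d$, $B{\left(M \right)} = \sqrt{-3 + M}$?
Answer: $- \frac{3061}{553} + \frac{\sqrt{3}}{1225} \approx -5.5339$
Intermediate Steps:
$\frac{c{\left(-56,B{\left(6 \right)} \right)}}{1225} + \frac{3061}{-553} = \frac{\sqrt{-3 + 6}}{1225} + \frac{3061}{-553} = \sqrt{3} \cdot \frac{1}{1225} + 3061 \left(- \frac{1}{553}\right) = \frac{\sqrt{3}}{1225} - \frac{3061}{553} = - \frac{3061}{553} + \frac{\sqrt{3}}{1225}$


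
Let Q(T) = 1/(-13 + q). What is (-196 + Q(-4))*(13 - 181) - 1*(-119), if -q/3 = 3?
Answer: 363601/11 ≈ 33055.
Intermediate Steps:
q = -9 (q = -3*3 = -9)
Q(T) = -1/22 (Q(T) = 1/(-13 - 9) = 1/(-22) = -1/22)
(-196 + Q(-4))*(13 - 181) - 1*(-119) = (-196 - 1/22)*(13 - 181) - 1*(-119) = -4313/22*(-168) + 119 = 362292/11 + 119 = 363601/11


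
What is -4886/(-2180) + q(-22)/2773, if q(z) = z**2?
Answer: 7301999/3022570 ≈ 2.4158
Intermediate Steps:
-4886/(-2180) + q(-22)/2773 = -4886/(-2180) + (-22)**2/2773 = -4886*(-1/2180) + 484*(1/2773) = 2443/1090 + 484/2773 = 7301999/3022570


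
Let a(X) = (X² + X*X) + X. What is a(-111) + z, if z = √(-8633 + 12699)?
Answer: 24531 + √4066 ≈ 24595.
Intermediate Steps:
a(X) = X + 2*X² (a(X) = (X² + X²) + X = 2*X² + X = X + 2*X²)
z = √4066 ≈ 63.765
a(-111) + z = -111*(1 + 2*(-111)) + √4066 = -111*(1 - 222) + √4066 = -111*(-221) + √4066 = 24531 + √4066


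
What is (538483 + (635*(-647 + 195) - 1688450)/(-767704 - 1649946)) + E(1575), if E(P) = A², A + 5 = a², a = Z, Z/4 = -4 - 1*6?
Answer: 745242744167/241765 ≈ 3.0825e+6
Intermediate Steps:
Z = -40 (Z = 4*(-4 - 1*6) = 4*(-4 - 6) = 4*(-10) = -40)
a = -40
A = 1595 (A = -5 + (-40)² = -5 + 1600 = 1595)
E(P) = 2544025 (E(P) = 1595² = 2544025)
(538483 + (635*(-647 + 195) - 1688450)/(-767704 - 1649946)) + E(1575) = (538483 + (635*(-647 + 195) - 1688450)/(-767704 - 1649946)) + 2544025 = (538483 + (635*(-452) - 1688450)/(-2417650)) + 2544025 = (538483 + (-287020 - 1688450)*(-1/2417650)) + 2544025 = (538483 - 1975470*(-1/2417650)) + 2544025 = (538483 + 197547/241765) + 2544025 = 130186540042/241765 + 2544025 = 745242744167/241765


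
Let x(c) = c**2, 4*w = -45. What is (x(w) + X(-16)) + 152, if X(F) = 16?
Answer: 4713/16 ≈ 294.56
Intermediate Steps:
w = -45/4 (w = (1/4)*(-45) = -45/4 ≈ -11.250)
(x(w) + X(-16)) + 152 = ((-45/4)**2 + 16) + 152 = (2025/16 + 16) + 152 = 2281/16 + 152 = 4713/16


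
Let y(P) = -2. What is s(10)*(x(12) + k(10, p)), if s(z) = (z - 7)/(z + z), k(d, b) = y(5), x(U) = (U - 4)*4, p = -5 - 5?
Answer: 9/2 ≈ 4.5000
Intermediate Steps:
p = -10
x(U) = -16 + 4*U (x(U) = (-4 + U)*4 = -16 + 4*U)
k(d, b) = -2
s(z) = (-7 + z)/(2*z) (s(z) = (-7 + z)/((2*z)) = (-7 + z)*(1/(2*z)) = (-7 + z)/(2*z))
s(10)*(x(12) + k(10, p)) = ((½)*(-7 + 10)/10)*((-16 + 4*12) - 2) = ((½)*(⅒)*3)*((-16 + 48) - 2) = 3*(32 - 2)/20 = (3/20)*30 = 9/2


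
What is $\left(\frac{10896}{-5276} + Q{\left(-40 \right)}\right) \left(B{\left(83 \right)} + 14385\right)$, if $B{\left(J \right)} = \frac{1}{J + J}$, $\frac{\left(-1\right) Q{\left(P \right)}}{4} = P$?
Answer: $\frac{248720033938}{109477} \approx 2.2719 \cdot 10^{6}$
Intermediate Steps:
$Q{\left(P \right)} = - 4 P$
$B{\left(J \right)} = \frac{1}{2 J}$
$\left(\frac{10896}{-5276} + Q{\left(-40 \right)}\right) \left(B{\left(83 \right)} + 14385\right) = \left(\frac{10896}{-5276} - -160\right) \left(\frac{1}{2 \cdot 83} + 14385\right) = \left(10896 \left(- \frac{1}{5276}\right) + 160\right) \left(\frac{1}{2} \cdot \frac{1}{83} + 14385\right) = \left(- \frac{2724}{1319} + 160\right) \left(\frac{1}{166} + 14385\right) = \frac{208316}{1319} \cdot \frac{2387911}{166} = \frac{248720033938}{109477}$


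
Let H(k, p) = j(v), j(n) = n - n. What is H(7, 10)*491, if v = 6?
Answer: 0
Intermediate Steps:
j(n) = 0
H(k, p) = 0
H(7, 10)*491 = 0*491 = 0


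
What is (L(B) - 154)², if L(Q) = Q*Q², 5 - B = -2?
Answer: 35721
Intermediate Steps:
B = 7 (B = 5 - 1*(-2) = 5 + 2 = 7)
L(Q) = Q³
(L(B) - 154)² = (7³ - 154)² = (343 - 154)² = 189² = 35721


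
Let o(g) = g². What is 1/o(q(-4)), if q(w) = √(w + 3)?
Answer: -1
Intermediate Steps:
q(w) = √(3 + w)
1/o(q(-4)) = 1/((√(3 - 4))²) = 1/((√(-1))²) = 1/(I²) = 1/(-1) = -1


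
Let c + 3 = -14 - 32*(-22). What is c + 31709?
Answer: 32396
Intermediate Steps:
c = 687 (c = -3 + (-14 - 32*(-22)) = -3 + (-14 + 704) = -3 + 690 = 687)
c + 31709 = 687 + 31709 = 32396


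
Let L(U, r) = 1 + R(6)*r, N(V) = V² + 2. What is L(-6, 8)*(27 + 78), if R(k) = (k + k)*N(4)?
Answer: 181545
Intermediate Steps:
N(V) = 2 + V²
R(k) = 36*k (R(k) = (k + k)*(2 + 4²) = (2*k)*(2 + 16) = (2*k)*18 = 36*k)
L(U, r) = 1 + 216*r (L(U, r) = 1 + (36*6)*r = 1 + 216*r)
L(-6, 8)*(27 + 78) = (1 + 216*8)*(27 + 78) = (1 + 1728)*105 = 1729*105 = 181545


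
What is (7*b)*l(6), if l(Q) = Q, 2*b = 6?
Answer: 126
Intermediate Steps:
b = 3 (b = (½)*6 = 3)
(7*b)*l(6) = (7*3)*6 = 21*6 = 126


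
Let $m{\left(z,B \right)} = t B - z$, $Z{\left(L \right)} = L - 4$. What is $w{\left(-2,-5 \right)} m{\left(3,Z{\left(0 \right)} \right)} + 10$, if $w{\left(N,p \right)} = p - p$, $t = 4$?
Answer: $10$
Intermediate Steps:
$Z{\left(L \right)} = -4 + L$
$w{\left(N,p \right)} = 0$
$m{\left(z,B \right)} = - z + 4 B$ ($m{\left(z,B \right)} = 4 B - z = - z + 4 B$)
$w{\left(-2,-5 \right)} m{\left(3,Z{\left(0 \right)} \right)} + 10 = 0 \left(\left(-1\right) 3 + 4 \left(-4 + 0\right)\right) + 10 = 0 \left(-3 + 4 \left(-4\right)\right) + 10 = 0 \left(-3 - 16\right) + 10 = 0 \left(-19\right) + 10 = 0 + 10 = 10$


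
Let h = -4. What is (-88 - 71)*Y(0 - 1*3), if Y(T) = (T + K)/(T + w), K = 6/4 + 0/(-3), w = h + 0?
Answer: -477/14 ≈ -34.071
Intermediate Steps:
w = -4 (w = -4 + 0 = -4)
K = 3/2 (K = 6*(1/4) + 0*(-1/3) = 3/2 + 0 = 3/2 ≈ 1.5000)
Y(T) = (3/2 + T)/(-4 + T) (Y(T) = (T + 3/2)/(T - 4) = (3/2 + T)/(-4 + T))
(-88 - 71)*Y(0 - 1*3) = (-88 - 71)*((3/2 + (0 - 1*3))/(-4 + (0 - 1*3))) = -159*(3/2 + (0 - 3))/(-4 + (0 - 3)) = -159*(3/2 - 3)/(-4 - 3) = -159*(-3)/((-7)*2) = -(-159)*(-3)/(7*2) = -159*3/14 = -477/14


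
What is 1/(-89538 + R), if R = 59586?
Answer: -1/29952 ≈ -3.3387e-5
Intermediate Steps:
1/(-89538 + R) = 1/(-89538 + 59586) = 1/(-29952) = -1/29952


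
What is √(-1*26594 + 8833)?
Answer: I*√17761 ≈ 133.27*I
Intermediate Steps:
√(-1*26594 + 8833) = √(-26594 + 8833) = √(-17761) = I*√17761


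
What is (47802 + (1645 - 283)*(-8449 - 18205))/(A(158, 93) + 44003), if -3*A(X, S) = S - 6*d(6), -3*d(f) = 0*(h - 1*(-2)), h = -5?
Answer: -18127473/21986 ≈ -824.50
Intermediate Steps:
d(f) = 0 (d(f) = -0*(-5 - 1*(-2)) = -0*(-5 + 2) = -0*(-3) = -⅓*0 = 0)
A(X, S) = -S/3 (A(X, S) = -(S - 6*0)/3 = -(S + 0)/3 = -S/3)
(47802 + (1645 - 283)*(-8449 - 18205))/(A(158, 93) + 44003) = (47802 + (1645 - 283)*(-8449 - 18205))/(-⅓*93 + 44003) = (47802 + 1362*(-26654))/(-31 + 44003) = (47802 - 36302748)/43972 = -36254946*1/43972 = -18127473/21986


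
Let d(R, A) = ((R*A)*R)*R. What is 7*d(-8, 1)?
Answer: -3584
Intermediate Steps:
d(R, A) = A*R³ (d(R, A) = ((A*R)*R)*R = (A*R²)*R = A*R³)
7*d(-8, 1) = 7*(1*(-8)³) = 7*(1*(-512)) = 7*(-512) = -3584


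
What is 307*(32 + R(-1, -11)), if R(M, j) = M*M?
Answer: 10131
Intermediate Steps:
R(M, j) = M**2
307*(32 + R(-1, -11)) = 307*(32 + (-1)**2) = 307*(32 + 1) = 307*33 = 10131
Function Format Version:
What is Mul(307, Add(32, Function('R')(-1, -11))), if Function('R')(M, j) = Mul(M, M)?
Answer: 10131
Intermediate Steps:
Function('R')(M, j) = Pow(M, 2)
Mul(307, Add(32, Function('R')(-1, -11))) = Mul(307, Add(32, Pow(-1, 2))) = Mul(307, Add(32, 1)) = Mul(307, 33) = 10131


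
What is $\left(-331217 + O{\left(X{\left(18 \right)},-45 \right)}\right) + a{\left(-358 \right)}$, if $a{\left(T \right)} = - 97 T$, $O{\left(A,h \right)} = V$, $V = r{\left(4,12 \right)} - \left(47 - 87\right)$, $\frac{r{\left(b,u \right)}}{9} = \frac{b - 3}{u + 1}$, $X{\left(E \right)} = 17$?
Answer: $- \frac{3853854}{13} \approx -2.9645 \cdot 10^{5}$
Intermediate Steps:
$r{\left(b,u \right)} = \frac{9 \left(-3 + b\right)}{1 + u}$ ($r{\left(b,u \right)} = 9 \frac{b - 3}{u + 1} = 9 \frac{-3 + b}{1 + u} = \frac{9 \left(-3 + b\right)}{1 + u}$)
$V = \frac{529}{13}$ ($V = \frac{9 \left(-3 + 4\right)}{1 + 12} - \left(47 - 87\right) = 9 \cdot \frac{1}{13} \cdot 1 - -40 = 9 \cdot \frac{1}{13} \cdot 1 + 40 = \frac{9}{13} + 40 = \frac{529}{13} \approx 40.692$)
$O{\left(A,h \right)} = \frac{529}{13}$
$\left(-331217 + O{\left(X{\left(18 \right)},-45 \right)}\right) + a{\left(-358 \right)} = \left(-331217 + \frac{529}{13}\right) - -34726 = - \frac{4305292}{13} + 34726 = - \frac{3853854}{13}$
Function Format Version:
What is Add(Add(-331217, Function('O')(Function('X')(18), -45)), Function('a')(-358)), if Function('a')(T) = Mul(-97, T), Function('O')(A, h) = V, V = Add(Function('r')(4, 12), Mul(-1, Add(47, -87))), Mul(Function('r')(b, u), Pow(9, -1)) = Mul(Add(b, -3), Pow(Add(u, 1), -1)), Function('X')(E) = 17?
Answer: Rational(-3853854, 13) ≈ -2.9645e+5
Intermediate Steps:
Function('r')(b, u) = Mul(9, Pow(Add(1, u), -1), Add(-3, b)) (Function('r')(b, u) = Mul(9, Mul(Add(b, -3), Pow(Add(u, 1), -1))) = Mul(9, Mul(Add(-3, b), Pow(Add(1, u), -1))) = Mul(9, Mul(Pow(Add(1, u), -1), Add(-3, b))) = Mul(9, Pow(Add(1, u), -1), Add(-3, b)))
V = Rational(529, 13) (V = Add(Mul(9, Pow(Add(1, 12), -1), Add(-3, 4)), Mul(-1, Add(47, -87))) = Add(Mul(9, Pow(13, -1), 1), Mul(-1, -40)) = Add(Mul(9, Rational(1, 13), 1), 40) = Add(Rational(9, 13), 40) = Rational(529, 13) ≈ 40.692)
Function('O')(A, h) = Rational(529, 13)
Add(Add(-331217, Function('O')(Function('X')(18), -45)), Function('a')(-358)) = Add(Add(-331217, Rational(529, 13)), Mul(-97, -358)) = Add(Rational(-4305292, 13), 34726) = Rational(-3853854, 13)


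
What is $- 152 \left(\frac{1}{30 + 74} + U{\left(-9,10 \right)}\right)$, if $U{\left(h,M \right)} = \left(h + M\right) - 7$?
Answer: $\frac{11837}{13} \approx 910.54$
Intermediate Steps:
$U{\left(h,M \right)} = -7 + M + h$ ($U{\left(h,M \right)} = \left(M + h\right) - 7 = -7 + M + h$)
$- 152 \left(\frac{1}{30 + 74} + U{\left(-9,10 \right)}\right) = - 152 \left(\frac{1}{30 + 74} - 6\right) = - 152 \left(\frac{1}{104} - 6\right) = \left(-152\right) \left(- \frac{623}{104}\right) = \frac{11837}{13}$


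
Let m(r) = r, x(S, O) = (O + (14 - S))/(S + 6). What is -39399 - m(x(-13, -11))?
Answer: -275777/7 ≈ -39397.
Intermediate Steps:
x(S, O) = (14 + O - S)/(6 + S)
-39399 - m(x(-13, -11)) = -39399 - (14 - 11 - 1*(-13))/(6 - 13) = -39399 - (14 - 11 + 13)/(-7) = -39399 - (-1)*16/7 = -39399 - 1*(-16/7) = -39399 + 16/7 = -275777/7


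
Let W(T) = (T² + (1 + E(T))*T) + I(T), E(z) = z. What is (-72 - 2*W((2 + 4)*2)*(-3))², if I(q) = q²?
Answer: 6718464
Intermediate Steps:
W(T) = 2*T² + T*(1 + T) (W(T) = (T² + (1 + T)*T) + T² = (T² + T*(1 + T)) + T² = 2*T² + T*(1 + T))
(-72 - 2*W((2 + 4)*2)*(-3))² = (-72 - 2*(2 + 4)*2*(1 + 3*((2 + 4)*2))*(-3))² = (-72 - 2*6*2*(1 + 3*(6*2))*(-3))² = (-72 - 24*(1 + 3*12)*(-3))² = (-72 - 24*(1 + 36)*(-3))² = (-72 - 24*37*(-3))² = (-72 - 2*444*(-3))² = (-72 - 888*(-3))² = (-72 + 2664)² = 2592² = 6718464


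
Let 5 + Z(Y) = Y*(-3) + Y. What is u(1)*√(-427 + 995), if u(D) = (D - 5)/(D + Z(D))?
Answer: 4*√142/3 ≈ 15.889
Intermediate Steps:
Z(Y) = -5 - 2*Y (Z(Y) = -5 + (Y*(-3) + Y) = -5 + (-3*Y + Y) = -5 - 2*Y)
u(D) = (-5 + D)/(-5 - D) (u(D) = (D - 5)/(D + (-5 - 2*D)) = (-5 + D)/(-5 - D))
u(1)*√(-427 + 995) = ((5 - 1*1)/(5 + 1))*√(-427 + 995) = ((5 - 1)/6)*√568 = ((⅙)*4)*(2*√142) = 2*(2*√142)/3 = 4*√142/3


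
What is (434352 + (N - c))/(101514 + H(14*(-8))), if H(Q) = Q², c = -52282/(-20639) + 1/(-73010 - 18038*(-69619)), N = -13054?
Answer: 55115484352727183041/14921503811886200144 ≈ 3.6937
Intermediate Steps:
c = 331398382185423/130823824824968 (c = -52282*(-1/20639) - 1/69619/(-91048) = 52282/20639 - 1/91048*(-1/69619) = 52282/20639 + 1/6338670712 = 331398382185423/130823824824968 ≈ 2.5332)
(434352 + (N - c))/(101514 + H(14*(-8))) = (434352 + (-13054 - 1*331398382185423/130823824824968))/(101514 + (14*(-8))²) = (434352 + (-13054 - 331398382185423/130823824824968))/(101514 + (-112)²) = (434352 - 1708105607647317695/130823824824968)/(101514 + 12544) = (55115484352727183041/130823824824968)/114058 = (55115484352727183041/130823824824968)*(1/114058) = 55115484352727183041/14921503811886200144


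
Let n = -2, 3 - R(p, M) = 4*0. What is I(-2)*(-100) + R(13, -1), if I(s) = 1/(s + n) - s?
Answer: -172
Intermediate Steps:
R(p, M) = 3 (R(p, M) = 3 - 4*0 = 3 - 1*0 = 3 + 0 = 3)
I(s) = 1/(-2 + s) - s (I(s) = 1/(s - 2) - s = 1/(-2 + s) - s)
I(-2)*(-100) + R(13, -1) = ((1 - 1*(-2)² + 2*(-2))/(-2 - 2))*(-100) + 3 = ((1 - 1*4 - 4)/(-4))*(-100) + 3 = -(1 - 4 - 4)/4*(-100) + 3 = -¼*(-7)*(-100) + 3 = (7/4)*(-100) + 3 = -175 + 3 = -172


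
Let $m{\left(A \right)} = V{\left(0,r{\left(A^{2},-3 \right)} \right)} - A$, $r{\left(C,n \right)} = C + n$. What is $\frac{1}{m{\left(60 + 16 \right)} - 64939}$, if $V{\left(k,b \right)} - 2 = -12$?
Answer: $- \frac{1}{65025} \approx -1.5379 \cdot 10^{-5}$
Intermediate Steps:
$V{\left(k,b \right)} = -10$ ($V{\left(k,b \right)} = 2 - 12 = -10$)
$m{\left(A \right)} = -10 - A$
$\frac{1}{m{\left(60 + 16 \right)} - 64939} = \frac{1}{\left(-10 - \left(60 + 16\right)\right) - 64939} = \frac{1}{\left(-10 - 76\right) - 64939} = \frac{1}{-86 - 64939} = \frac{1}{-65025} = - \frac{1}{65025}$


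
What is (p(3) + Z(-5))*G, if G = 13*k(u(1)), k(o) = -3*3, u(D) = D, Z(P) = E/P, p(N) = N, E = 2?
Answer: -1521/5 ≈ -304.20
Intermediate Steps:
Z(P) = 2/P
k(o) = -9
G = -117 (G = 13*(-9) = -117)
(p(3) + Z(-5))*G = (3 + 2/(-5))*(-117) = (3 + 2*(-⅕))*(-117) = (3 - ⅖)*(-117) = (13/5)*(-117) = -1521/5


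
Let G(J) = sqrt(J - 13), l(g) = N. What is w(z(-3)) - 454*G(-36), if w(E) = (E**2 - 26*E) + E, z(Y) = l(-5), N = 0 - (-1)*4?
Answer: -84 - 3178*I ≈ -84.0 - 3178.0*I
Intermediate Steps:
N = 4 (N = 0 - 1*(-4) = 0 + 4 = 4)
l(g) = 4
z(Y) = 4
w(E) = E**2 - 25*E
G(J) = sqrt(-13 + J)
w(z(-3)) - 454*G(-36) = 4*(-25 + 4) - 454*sqrt(-13 - 36) = 4*(-21) - 3178*I = -84 - 3178*I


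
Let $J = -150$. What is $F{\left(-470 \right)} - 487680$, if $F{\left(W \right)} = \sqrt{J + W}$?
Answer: $-487680 + 2 i \sqrt{155} \approx -4.8768 \cdot 10^{5} + 24.9 i$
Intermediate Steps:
$F{\left(W \right)} = \sqrt{-150 + W}$
$F{\left(-470 \right)} - 487680 = \sqrt{-150 - 470} - 487680 = \sqrt{-620} - 487680 = 2 i \sqrt{155} - 487680 = -487680 + 2 i \sqrt{155}$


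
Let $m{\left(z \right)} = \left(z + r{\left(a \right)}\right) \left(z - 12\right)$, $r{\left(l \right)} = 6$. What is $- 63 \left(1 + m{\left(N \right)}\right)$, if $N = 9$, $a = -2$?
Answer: $2772$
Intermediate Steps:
$m{\left(z \right)} = \left(-12 + z\right) \left(6 + z\right)$ ($m{\left(z \right)} = \left(z + 6\right) \left(z - 12\right) = \left(6 + z\right) \left(-12 + z\right) = \left(-12 + z\right) \left(6 + z\right)$)
$- 63 \left(1 + m{\left(N \right)}\right) = - 63 \left(1 - \left(126 - 81\right)\right) = - 63 \left(1 - 45\right) = \left(-63\right) \left(-44\right) = 2772$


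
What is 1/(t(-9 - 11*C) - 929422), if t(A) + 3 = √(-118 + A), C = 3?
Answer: -185885/172766166157 - 4*I*√10/863830830785 ≈ -1.0759e-6 - 1.4643e-11*I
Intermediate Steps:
t(A) = -3 + √(-118 + A)
1/(t(-9 - 11*C) - 929422) = 1/((-3 + √(-118 + (-9 - 11*3))) - 929422) = 1/((-3 + √(-118 + (-9 - 33))) - 929422) = 1/((-3 + √(-118 - 42)) - 929422) = 1/((-3 + √(-160)) - 929422) = 1/((-3 + 4*I*√10) - 929422) = 1/(-929425 + 4*I*√10)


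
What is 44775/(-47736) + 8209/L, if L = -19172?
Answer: -34730309/25422072 ≈ -1.3661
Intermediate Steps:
44775/(-47736) + 8209/L = 44775/(-47736) + 8209/(-19172) = 44775*(-1/47736) + 8209*(-1/19172) = -4975/5304 - 8209/19172 = -34730309/25422072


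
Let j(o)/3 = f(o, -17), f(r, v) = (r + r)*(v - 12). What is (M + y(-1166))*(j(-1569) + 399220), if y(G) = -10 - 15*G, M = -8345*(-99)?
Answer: 567113381510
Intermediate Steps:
M = 826155
f(r, v) = 2*r*(-12 + v) (f(r, v) = (2*r)*(-12 + v) = 2*r*(-12 + v))
j(o) = -174*o (j(o) = 3*(2*o*(-12 - 17)) = 3*(2*o*(-29)) = 3*(-58*o) = -174*o)
(M + y(-1166))*(j(-1569) + 399220) = (826155 + (-10 - 15*(-1166)))*(-174*(-1569) + 399220) = (826155 + (-10 + 17490))*(273006 + 399220) = (826155 + 17480)*672226 = 843635*672226 = 567113381510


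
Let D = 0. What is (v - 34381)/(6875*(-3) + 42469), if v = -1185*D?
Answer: -34381/21844 ≈ -1.5739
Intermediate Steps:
v = 0 (v = -1185*0 = 0)
(v - 34381)/(6875*(-3) + 42469) = (0 - 34381)/(6875*(-3) + 42469) = -34381/(-20625 + 42469) = -34381/21844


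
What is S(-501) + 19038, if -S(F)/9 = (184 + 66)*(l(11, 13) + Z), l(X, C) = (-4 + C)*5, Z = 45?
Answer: -183462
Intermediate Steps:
l(X, C) = -20 + 5*C
S(F) = -202500 (S(F) = -9*(184 + 66)*((-20 + 5*13) + 45) = -2250*((-20 + 65) + 45) = -2250*(45 + 45) = -2250*90 = -9*22500 = -202500)
S(-501) + 19038 = -202500 + 19038 = -183462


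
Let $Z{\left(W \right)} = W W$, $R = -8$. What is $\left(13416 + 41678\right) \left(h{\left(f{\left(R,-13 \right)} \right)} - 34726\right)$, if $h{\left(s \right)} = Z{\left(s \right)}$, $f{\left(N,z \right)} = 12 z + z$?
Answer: $-339654510$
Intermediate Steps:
$Z{\left(W \right)} = W^{2}$
$f{\left(N,z \right)} = 13 z$
$h{\left(s \right)} = s^{2}$
$\left(13416 + 41678\right) \left(h{\left(f{\left(R,-13 \right)} \right)} - 34726\right) = \left(13416 + 41678\right) \left(\left(13 \left(-13\right)\right)^{2} - 34726\right) = 55094 \left(\left(-169\right)^{2} - 34726\right) = 55094 \left(28561 - 34726\right) = 55094 \left(-6165\right) = -339654510$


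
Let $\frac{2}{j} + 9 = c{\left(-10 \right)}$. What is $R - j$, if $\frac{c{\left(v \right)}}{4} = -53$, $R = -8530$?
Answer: $- \frac{1885128}{221} \approx -8530.0$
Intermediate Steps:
$c{\left(v \right)} = -212$ ($c{\left(v \right)} = 4 \left(-53\right) = -212$)
$j = - \frac{2}{221}$ ($j = \frac{2}{-9 - 212} = \frac{2}{-221} = 2 \left(- \frac{1}{221}\right) = - \frac{2}{221} \approx -0.0090498$)
$R - j = -8530 - - \frac{2}{221} = -8530 + \frac{2}{221} = - \frac{1885128}{221}$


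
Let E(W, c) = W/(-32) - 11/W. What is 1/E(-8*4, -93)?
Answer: 32/43 ≈ 0.74419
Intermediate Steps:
E(W, c) = -11/W - W/32 (E(W, c) = W*(-1/32) - 11/W = -W/32 - 11/W = -11/W - W/32)
1/E(-8*4, -93) = 1/(-11/((-8*4)) - (-1)*4/4) = 1/(-11/(-32) - 1/32*(-32)) = 1/(-11*(-1/32) + 1) = 1/(11/32 + 1) = 1/(43/32) = 32/43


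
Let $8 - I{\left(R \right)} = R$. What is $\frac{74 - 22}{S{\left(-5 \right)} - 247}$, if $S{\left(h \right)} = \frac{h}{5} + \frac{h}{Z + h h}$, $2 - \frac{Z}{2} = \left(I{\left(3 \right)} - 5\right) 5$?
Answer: $- \frac{1508}{7197} \approx -0.20953$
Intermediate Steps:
$I{\left(R \right)} = 8 - R$
$Z = 4$ ($Z = 4 - 2 \left(\left(8 - 3\right) - 5\right) 5 = 4 - 2 \left(5 - 5\right) 5 = 4 - 2 \cdot 0 \cdot 5 = 4 - 0 = 4 + 0 = 4$)
$S{\left(h \right)} = \frac{h}{5} + \frac{h}{4 + h^{2}}$ ($S{\left(h \right)} = \frac{h}{5} + \frac{h}{4 + h h} = h \frac{1}{5} + \frac{h}{4 + h^{2}} = \frac{h}{5} + \frac{h}{4 + h^{2}}$)
$\frac{74 - 22}{S{\left(-5 \right)} - 247} = \frac{74 - 22}{\frac{1}{5} \left(-5\right) \frac{1}{4 + \left(-5\right)^{2}} \left(9 + \left(-5\right)^{2}\right) - 247} = \frac{52}{\frac{1}{5} \left(-5\right) \frac{1}{4 + 25} \left(9 + 25\right) - 247} = \frac{52}{\frac{1}{5} \left(-5\right) \frac{1}{29} \cdot 34 - 247} = \frac{52}{- \frac{34}{29} - 247} = \frac{52}{- \frac{7197}{29}} = 52 \left(- \frac{29}{7197}\right) = - \frac{1508}{7197}$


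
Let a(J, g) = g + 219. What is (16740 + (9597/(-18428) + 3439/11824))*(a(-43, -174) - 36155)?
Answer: -16463782283986355/27236584 ≈ -6.0447e+8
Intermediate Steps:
a(J, g) = 219 + g
(16740 + (9597/(-18428) + 3439/11824))*(a(-43, -174) - 36155) = (16740 + (9597/(-18428) + 3439/11824))*((219 - 174) - 36155) = (16740 + (9597*(-1/18428) + 3439*(1/11824)))*(45 - 36155) = (16740 + (-9597/18428 + 3439/11824))*(-36110) = (16740 - 12525259/54473168)*(-36110) = (911868307061/54473168)*(-36110) = -16463782283986355/27236584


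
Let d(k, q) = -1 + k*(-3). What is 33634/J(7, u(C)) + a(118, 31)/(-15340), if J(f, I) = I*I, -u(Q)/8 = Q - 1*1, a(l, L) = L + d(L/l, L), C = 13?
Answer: 3803113033/1042629120 ≈ 3.6476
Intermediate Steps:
d(k, q) = -1 - 3*k
a(l, L) = -1 + L - 3*L/l (a(l, L) = L + (-1 - 3*L/l) = -1 + L - 3*L/l)
u(Q) = 8 - 8*Q (u(Q) = -8*(Q - 1*1) = -8*(Q - 1) = -8*(-1 + Q) = 8 - 8*Q)
J(f, I) = I**2
33634/J(7, u(C)) + a(118, 31)/(-15340) = 33634/((8 - 8*13)**2) + (-1 + 31 - 3*31/118)/(-15340) = 33634/((8 - 104)**2) + (-1 + 31 - 3*31*1/118)*(-1/15340) = 33634/((-96)**2) + (-1 + 31 - 93/118)*(-1/15340) = 33634/9216 + (3447/118)*(-1/15340) = 33634*(1/9216) - 3447/1810120 = 16817/4608 - 3447/1810120 = 3803113033/1042629120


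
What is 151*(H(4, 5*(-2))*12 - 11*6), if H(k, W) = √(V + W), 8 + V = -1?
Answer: -9966 + 1812*I*√19 ≈ -9966.0 + 7898.3*I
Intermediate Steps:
V = -9 (V = -8 - 1 = -9)
H(k, W) = √(-9 + W)
151*(H(4, 5*(-2))*12 - 11*6) = 151*(√(-9 + 5*(-2))*12 - 11*6) = 151*(√(-9 - 10)*12 - 66) = 151*(√(-19)*12 - 66) = 151*((I*√19)*12 - 66) = 151*(12*I*√19 - 66) = 151*(-66 + 12*I*√19) = -9966 + 1812*I*√19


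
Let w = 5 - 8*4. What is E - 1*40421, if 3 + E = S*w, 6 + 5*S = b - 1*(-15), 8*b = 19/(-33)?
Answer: -17807773/440 ≈ -40472.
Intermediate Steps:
b = -19/264 (b = (19/(-33))/8 = (19*(-1/33))/8 = (⅛)*(-19/33) = -19/264 ≈ -0.071970)
w = -27 (w = 5 - 32 = -27)
S = 2357/1320 (S = -6/5 + (-19/264 - 1*(-15))/5 = -6/5 + (-19/264 + 15)/5 = -6/5 + (⅕)*(3941/264) = -6/5 + 3941/1320 = 2357/1320 ≈ 1.7856)
E = -22533/440 (E = -3 + (2357/1320)*(-27) = -3 - 21213/440 = -22533/440 ≈ -51.211)
E - 1*40421 = -22533/440 - 1*40421 = -22533/440 - 40421 = -17807773/440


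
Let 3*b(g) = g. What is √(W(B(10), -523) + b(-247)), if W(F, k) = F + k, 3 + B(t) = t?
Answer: I*√5385/3 ≈ 24.461*I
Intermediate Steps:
B(t) = -3 + t
b(g) = g/3
√(W(B(10), -523) + b(-247)) = √(((-3 + 10) - 523) + (⅓)*(-247)) = √((7 - 523) - 247/3) = √(-516 - 247/3) = √(-1795/3) = I*√5385/3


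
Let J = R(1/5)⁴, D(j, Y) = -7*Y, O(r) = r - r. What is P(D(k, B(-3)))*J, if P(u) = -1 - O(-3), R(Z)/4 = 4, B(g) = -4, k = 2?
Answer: -65536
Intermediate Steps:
O(r) = 0
R(Z) = 16 (R(Z) = 4*4 = 16)
P(u) = -1 (P(u) = -1 - 1*0 = -1 + 0 = -1)
J = 65536 (J = 16⁴ = 65536)
P(D(k, B(-3)))*J = -1*65536 = -65536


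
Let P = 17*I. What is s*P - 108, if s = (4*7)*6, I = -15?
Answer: -42948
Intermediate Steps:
s = 168 (s = 28*6 = 168)
P = -255 (P = 17*(-15) = -255)
s*P - 108 = 168*(-255) - 108 = -42840 - 108 = -42948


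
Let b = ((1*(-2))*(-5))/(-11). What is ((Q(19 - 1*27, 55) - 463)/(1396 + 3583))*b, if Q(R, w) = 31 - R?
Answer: 4240/54769 ≈ 0.077416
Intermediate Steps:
b = -10/11 (b = -2*(-5)*(-1/11) = 10*(-1/11) = -10/11 ≈ -0.90909)
((Q(19 - 1*27, 55) - 463)/(1396 + 3583))*b = (((31 - (19 - 1*27)) - 463)/(1396 + 3583))*(-10/11) = (((31 - (19 - 27)) - 463)/4979)*(-10/11) = (((31 - 1*(-8)) - 463)*(1/4979))*(-10/11) = (((31 + 8) - 463)*(1/4979))*(-10/11) = ((39 - 463)*(1/4979))*(-10/11) = -424*1/4979*(-10/11) = -424/4979*(-10/11) = 4240/54769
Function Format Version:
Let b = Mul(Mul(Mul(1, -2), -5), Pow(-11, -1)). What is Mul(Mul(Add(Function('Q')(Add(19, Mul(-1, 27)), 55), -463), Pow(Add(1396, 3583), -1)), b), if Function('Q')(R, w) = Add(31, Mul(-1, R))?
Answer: Rational(4240, 54769) ≈ 0.077416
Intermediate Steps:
b = Rational(-10, 11) (b = Mul(Mul(-2, -5), Rational(-1, 11)) = Mul(10, Rational(-1, 11)) = Rational(-10, 11) ≈ -0.90909)
Mul(Mul(Add(Function('Q')(Add(19, Mul(-1, 27)), 55), -463), Pow(Add(1396, 3583), -1)), b) = Mul(Mul(Add(Add(31, Mul(-1, Add(19, Mul(-1, 27)))), -463), Pow(Add(1396, 3583), -1)), Rational(-10, 11)) = Mul(Mul(Add(Add(31, Mul(-1, Add(19, -27))), -463), Pow(4979, -1)), Rational(-10, 11)) = Mul(Mul(Add(Add(31, Mul(-1, -8)), -463), Rational(1, 4979)), Rational(-10, 11)) = Mul(Mul(Add(Add(31, 8), -463), Rational(1, 4979)), Rational(-10, 11)) = Mul(Mul(Add(39, -463), Rational(1, 4979)), Rational(-10, 11)) = Mul(Mul(-424, Rational(1, 4979)), Rational(-10, 11)) = Mul(Rational(-424, 4979), Rational(-10, 11)) = Rational(4240, 54769)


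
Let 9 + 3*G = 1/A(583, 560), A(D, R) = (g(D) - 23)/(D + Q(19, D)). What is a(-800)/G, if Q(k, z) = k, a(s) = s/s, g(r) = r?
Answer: -120/317 ≈ -0.37855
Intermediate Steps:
a(s) = 1
A(D, R) = (-23 + D)/(19 + D) (A(D, R) = (D - 23)/(D + 19) = (-23 + D)/(19 + D))
G = -317/120 (G = -3 + 1/(3*(((-23 + 583)/(19 + 583)))) = -3 + 1/(3*((560/602))) = -3 + 1/(3*(((1/602)*560))) = -3 + 1/(3*(40/43)) = -3 + (1/3)*(43/40) = -3 + 43/120 = -317/120 ≈ -2.6417)
a(-800)/G = 1/(-317/120) = 1*(-120/317) = -120/317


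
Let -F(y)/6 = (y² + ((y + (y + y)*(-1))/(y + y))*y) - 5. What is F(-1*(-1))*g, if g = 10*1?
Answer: 270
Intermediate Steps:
g = 10
F(y) = 30 - 6*y² + 3*y (F(y) = -6*((y² + ((y + (y + y)*(-1))/(y + y))*y) - 5) = -6*((y² + ((y + (2*y)*(-1))/((2*y)))*y) - 5) = -6*((y² + ((y - 2*y)*(1/(2*y)))*y) - 5) = -6*((y² + ((-y)*(1/(2*y)))*y) - 5) = -6*((y² - y/2) - 5) = -6*(-5 + y² - y/2) = 30 - 6*y² + 3*y)
F(-1*(-1))*g = (30 - 6*(-1*(-1))² + 3*(-1*(-1)))*10 = (30 - 6*1² + 3*1)*10 = (30 - 6*1 + 3)*10 = (30 - 6 + 3)*10 = 27*10 = 270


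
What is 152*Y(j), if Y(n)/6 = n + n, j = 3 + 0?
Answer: 5472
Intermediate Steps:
j = 3
Y(n) = 12*n (Y(n) = 6*(n + n) = 6*(2*n) = 12*n)
152*Y(j) = 152*(12*3) = 152*36 = 5472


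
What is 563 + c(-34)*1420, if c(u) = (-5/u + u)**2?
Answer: 470467062/289 ≈ 1.6279e+6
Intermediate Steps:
c(u) = (u - 5/u)**2
563 + c(-34)*1420 = 563 + ((-5 + (-34)**2)**2/(-34)**2)*1420 = 563 + ((-5 + 1156)**2/1156)*1420 = 563 + ((1/1156)*1151**2)*1420 = 563 + ((1/1156)*1324801)*1420 = 563 + (1324801/1156)*1420 = 563 + 470304355/289 = 470467062/289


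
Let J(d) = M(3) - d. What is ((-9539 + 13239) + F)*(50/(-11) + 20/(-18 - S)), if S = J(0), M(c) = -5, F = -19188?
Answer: 1224960/13 ≈ 94228.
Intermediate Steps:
J(d) = -5 - d
S = -5 (S = -5 - 1*0 = -5 + 0 = -5)
((-9539 + 13239) + F)*(50/(-11) + 20/(-18 - S)) = ((-9539 + 13239) - 19188)*(50/(-11) + 20/(-18 - 1*(-5))) = (3700 - 19188)*(50*(-1/11) + 20/(-18 + 5)) = -15488*(-50/11 + 20/(-13)) = -15488*(-50/11 + 20*(-1/13)) = -15488*(-50/11 - 20/13) = -15488*(-870/143) = 1224960/13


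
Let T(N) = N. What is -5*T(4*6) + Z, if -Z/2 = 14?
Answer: -148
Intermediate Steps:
Z = -28 (Z = -2*14 = -28)
-5*T(4*6) + Z = -20*6 - 28 = -5*24 - 28 = -120 - 28 = -148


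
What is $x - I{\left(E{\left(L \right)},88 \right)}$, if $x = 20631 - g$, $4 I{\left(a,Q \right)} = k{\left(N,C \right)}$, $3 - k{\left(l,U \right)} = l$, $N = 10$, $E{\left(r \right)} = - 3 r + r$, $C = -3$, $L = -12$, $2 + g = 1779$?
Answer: $\frac{75423}{4} \approx 18856.0$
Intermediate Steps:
$g = 1777$ ($g = -2 + 1779 = 1777$)
$E{\left(r \right)} = - 2 r$
$k{\left(l,U \right)} = 3 - l$
$I{\left(a,Q \right)} = - \frac{7}{4}$ ($I{\left(a,Q \right)} = \frac{3 - 10}{4} = \frac{1}{4} \left(-7\right) = - \frac{7}{4}$)
$x = 18854$ ($x = 20631 - 1777 = 18854$)
$x - I{\left(E{\left(L \right)},88 \right)} = 18854 - - \frac{7}{4} = 18854 + \frac{7}{4} = \frac{75423}{4}$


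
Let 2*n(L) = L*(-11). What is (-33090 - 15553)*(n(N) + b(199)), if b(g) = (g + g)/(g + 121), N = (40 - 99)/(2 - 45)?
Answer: 2109306409/6880 ≈ 3.0659e+5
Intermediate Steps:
N = 59/43 (N = -59/(-43) = -59*(-1/43) = 59/43 ≈ 1.3721)
n(L) = -11*L/2 (n(L) = (L*(-11))/2 = (-11*L)/2 = -11*L/2)
b(g) = 2*g/(121 + g) (b(g) = (2*g)/(121 + g) = 2*g/(121 + g))
(-33090 - 15553)*(n(N) + b(199)) = (-33090 - 15553)*(-11/2*59/43 + 2*199/(121 + 199)) = -48643*(-649/86 + 2*199/320) = -48643*(-649/86 + 2*199*(1/320)) = -48643*(-649/86 + 199/160) = -48643*(-43363/6880) = 2109306409/6880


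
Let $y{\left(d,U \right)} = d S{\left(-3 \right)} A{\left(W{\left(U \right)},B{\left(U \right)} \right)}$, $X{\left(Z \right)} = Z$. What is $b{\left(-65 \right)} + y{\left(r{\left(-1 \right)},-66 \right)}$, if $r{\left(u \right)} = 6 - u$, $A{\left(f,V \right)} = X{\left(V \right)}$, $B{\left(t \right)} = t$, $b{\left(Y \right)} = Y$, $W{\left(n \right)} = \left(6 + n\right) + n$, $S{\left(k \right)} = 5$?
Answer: $-2375$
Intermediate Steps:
$W{\left(n \right)} = 6 + 2 n$
$A{\left(f,V \right)} = V$
$y{\left(d,U \right)} = 5 U d$ ($y{\left(d,U \right)} = d 5 U = 5 d U = 5 U d$)
$b{\left(-65 \right)} + y{\left(r{\left(-1 \right)},-66 \right)} = -65 + 5 \left(-66\right) \left(6 - -1\right) = -65 + 5 \left(-66\right) \left(6 + 1\right) = -65 + 5 \left(-66\right) 7 = -65 - 2310 = -2375$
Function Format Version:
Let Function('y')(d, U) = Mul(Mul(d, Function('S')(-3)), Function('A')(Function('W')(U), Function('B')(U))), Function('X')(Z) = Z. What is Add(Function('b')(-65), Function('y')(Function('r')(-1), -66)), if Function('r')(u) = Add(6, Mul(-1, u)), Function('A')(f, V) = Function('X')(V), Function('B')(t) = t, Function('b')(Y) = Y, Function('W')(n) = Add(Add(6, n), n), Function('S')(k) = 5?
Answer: -2375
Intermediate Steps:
Function('W')(n) = Add(6, Mul(2, n))
Function('A')(f, V) = V
Function('y')(d, U) = Mul(5, U, d) (Function('y')(d, U) = Mul(Mul(d, 5), U) = Mul(Mul(5, d), U) = Mul(5, U, d))
Add(Function('b')(-65), Function('y')(Function('r')(-1), -66)) = Add(-65, Mul(5, -66, Add(6, Mul(-1, -1)))) = Add(-65, Mul(5, -66, Add(6, 1))) = Add(-65, Mul(5, -66, 7)) = Add(-65, -2310) = -2375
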